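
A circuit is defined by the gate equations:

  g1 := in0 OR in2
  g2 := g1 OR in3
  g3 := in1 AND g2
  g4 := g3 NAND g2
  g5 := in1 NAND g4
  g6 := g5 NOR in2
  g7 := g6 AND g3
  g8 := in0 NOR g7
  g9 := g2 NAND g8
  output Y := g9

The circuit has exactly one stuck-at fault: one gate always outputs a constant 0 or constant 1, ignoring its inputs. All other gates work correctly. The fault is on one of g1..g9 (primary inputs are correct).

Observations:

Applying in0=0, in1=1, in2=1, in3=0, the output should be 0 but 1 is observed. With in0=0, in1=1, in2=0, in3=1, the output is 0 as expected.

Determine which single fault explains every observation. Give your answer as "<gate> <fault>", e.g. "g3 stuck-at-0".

g1 stuck-at-0

Fault-free values for test 1 (in0=0, in1=1, in2=1, in3=0): g1=1, g2=1, g3=1, g4=0, g5=1, g6=0, g7=0, g8=1, g9=0, giving Y=0. Observed 1.
Test 1: faults giving observed 1 are {g1 stuck-at-0, g2 stuck-at-0, g6 stuck-at-1, g7 stuck-at-1, g8 stuck-at-0, g9 stuck-at-1}.
Test 2 (in0=0, in1=1, in2=0, in3=1): fault-free g1=0, g2=1, g3=1, g4=0, g5=1, g6=0, g7=0, g8=1, g9=0 → 0; observed 0. Eliminates g2 stuck-at-0, g6 stuck-at-1, g7 stuck-at-1, g8 stuck-at-0, g9 stuck-at-1.
Only g1 stuck-at-0 is consistent with every test.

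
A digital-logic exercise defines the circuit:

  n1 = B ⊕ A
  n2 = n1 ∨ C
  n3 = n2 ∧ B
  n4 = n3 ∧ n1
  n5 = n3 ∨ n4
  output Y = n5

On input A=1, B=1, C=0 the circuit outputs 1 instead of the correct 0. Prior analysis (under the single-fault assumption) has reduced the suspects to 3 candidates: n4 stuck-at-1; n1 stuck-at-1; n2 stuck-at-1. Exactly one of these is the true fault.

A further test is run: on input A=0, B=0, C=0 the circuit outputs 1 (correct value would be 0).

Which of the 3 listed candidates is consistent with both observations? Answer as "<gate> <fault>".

Evaluate each candidate on input A=0, B=0, C=0:
  n4 stuck-at-1: n1=0, n2=0, n3=0, n4=1 [stuck-at-1], n5=1 → 1 — matches
  n1 stuck-at-1: n1=1 [stuck-at-1], n2=1, n3=0, n4=0, n5=0 → 0 — eliminated
  n2 stuck-at-1: n1=0, n2=1 [stuck-at-1], n3=0, n4=0, n5=0 → 0 — eliminated
Only n4 stuck-at-1 reproduces the observed 1.

n4 stuck-at-1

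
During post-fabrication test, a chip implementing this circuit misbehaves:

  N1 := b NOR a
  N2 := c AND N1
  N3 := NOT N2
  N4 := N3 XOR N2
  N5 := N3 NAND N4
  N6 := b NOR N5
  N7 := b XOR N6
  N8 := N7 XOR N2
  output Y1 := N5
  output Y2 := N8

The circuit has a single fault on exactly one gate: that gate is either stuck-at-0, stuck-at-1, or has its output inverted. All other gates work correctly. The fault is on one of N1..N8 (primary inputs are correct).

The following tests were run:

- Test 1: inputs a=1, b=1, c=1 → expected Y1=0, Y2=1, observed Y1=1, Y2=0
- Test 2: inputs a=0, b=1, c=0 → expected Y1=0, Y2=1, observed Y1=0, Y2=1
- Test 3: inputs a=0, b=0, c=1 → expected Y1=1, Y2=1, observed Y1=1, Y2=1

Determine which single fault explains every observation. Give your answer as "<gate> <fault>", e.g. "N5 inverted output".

N1 stuck-at-1

Fault-free values for test 1 (a=1, b=1, c=1): N1=0, N2=0, N3=1, N4=1, N5=0, N6=0, N7=1, N8=1, giving Y1=0, Y2=1. Observed Y1=1, Y2=0.
Test 1: faults giving observed Y1=1, Y2=0 are {N1 stuck-at-1, N1 inverted output, N2 stuck-at-1, N2 inverted output}.
Test 2 (a=0, b=1, c=0): fault-free N1=0, N2=0, N3=1, N4=1, N5=0, N6=0, N7=1, N8=1 → Y1=0, Y2=1; observed Y1=0, Y2=1. Eliminates N2 stuck-at-1, N2 inverted output.
Test 3 (a=0, b=0, c=1): fault-free N1=1, N2=1, N3=0, N4=1, N5=1, N6=0, N7=0, N8=1 → Y1=1, Y2=1; observed Y1=1, Y2=1. Eliminates N1 inverted output.
Only N1 stuck-at-1 is consistent with every test.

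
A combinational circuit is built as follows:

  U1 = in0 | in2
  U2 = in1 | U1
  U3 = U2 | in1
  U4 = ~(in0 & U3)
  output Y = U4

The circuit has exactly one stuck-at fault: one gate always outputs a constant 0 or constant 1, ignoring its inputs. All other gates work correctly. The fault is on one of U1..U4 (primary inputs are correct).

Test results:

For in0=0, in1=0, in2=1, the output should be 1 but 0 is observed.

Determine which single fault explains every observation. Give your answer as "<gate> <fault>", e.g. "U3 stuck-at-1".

U4 stuck-at-0

Fault-free values for test 1 (in0=0, in1=0, in2=1): U1=1, U2=1, U3=1, U4=1, giving Y=1. Observed 0.
Test 1: faults giving observed 0 are {U4 stuck-at-0}.
Only U4 stuck-at-0 is consistent with every test.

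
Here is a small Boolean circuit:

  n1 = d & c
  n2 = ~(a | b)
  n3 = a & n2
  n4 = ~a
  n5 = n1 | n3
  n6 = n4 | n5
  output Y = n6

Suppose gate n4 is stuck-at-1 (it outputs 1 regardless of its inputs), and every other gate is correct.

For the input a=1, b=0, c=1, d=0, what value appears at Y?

Propagate with n4 forced: n1=0, n2=0, n3=0, n4=1 [stuck-at-1], n5=0, n6=1.
So Y = 1. (Without the fault it would be 0.)

1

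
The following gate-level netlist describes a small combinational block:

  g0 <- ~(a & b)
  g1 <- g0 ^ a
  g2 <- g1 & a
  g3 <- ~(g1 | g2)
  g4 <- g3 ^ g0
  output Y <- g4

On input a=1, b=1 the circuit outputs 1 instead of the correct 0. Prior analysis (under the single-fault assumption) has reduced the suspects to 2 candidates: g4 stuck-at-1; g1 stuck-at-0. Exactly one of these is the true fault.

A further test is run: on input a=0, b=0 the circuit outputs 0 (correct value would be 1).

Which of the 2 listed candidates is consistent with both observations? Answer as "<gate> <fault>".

Evaluate each candidate on input a=0, b=0:
  g4 stuck-at-1: g0=1, g1=1, g2=0, g3=0, g4=1 [stuck-at-1] → 1 — eliminated
  g1 stuck-at-0: g0=1, g1=0 [stuck-at-0], g2=0, g3=1, g4=0 → 0 — matches
Only g1 stuck-at-0 reproduces the observed 0.

g1 stuck-at-0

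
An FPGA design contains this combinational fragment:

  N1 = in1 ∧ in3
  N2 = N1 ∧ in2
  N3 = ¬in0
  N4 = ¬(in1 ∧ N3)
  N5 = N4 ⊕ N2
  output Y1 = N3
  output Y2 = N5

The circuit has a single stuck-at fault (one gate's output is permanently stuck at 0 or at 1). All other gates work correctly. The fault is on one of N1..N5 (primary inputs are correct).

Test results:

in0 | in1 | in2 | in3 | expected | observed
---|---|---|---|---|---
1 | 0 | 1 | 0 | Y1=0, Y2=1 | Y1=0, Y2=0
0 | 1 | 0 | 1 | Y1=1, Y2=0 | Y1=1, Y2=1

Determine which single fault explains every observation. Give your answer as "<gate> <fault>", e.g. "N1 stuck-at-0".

N2 stuck-at-1

Fault-free values for test 1 (in0=1, in1=0, in2=1, in3=0): N1=0, N2=0, N3=0, N4=1, N5=1, giving Y1=0, Y2=1. Observed Y1=0, Y2=0.
Test 1: faults giving observed Y1=0, Y2=0 are {N1 stuck-at-1, N2 stuck-at-1, N4 stuck-at-0, N5 stuck-at-0}.
Test 2 (in0=0, in1=1, in2=0, in3=1): fault-free N1=1, N2=0, N3=1, N4=0, N5=0 → Y1=1, Y2=0; observed Y1=1, Y2=1. Eliminates N1 stuck-at-1, N4 stuck-at-0, N5 stuck-at-0.
Only N2 stuck-at-1 is consistent with every test.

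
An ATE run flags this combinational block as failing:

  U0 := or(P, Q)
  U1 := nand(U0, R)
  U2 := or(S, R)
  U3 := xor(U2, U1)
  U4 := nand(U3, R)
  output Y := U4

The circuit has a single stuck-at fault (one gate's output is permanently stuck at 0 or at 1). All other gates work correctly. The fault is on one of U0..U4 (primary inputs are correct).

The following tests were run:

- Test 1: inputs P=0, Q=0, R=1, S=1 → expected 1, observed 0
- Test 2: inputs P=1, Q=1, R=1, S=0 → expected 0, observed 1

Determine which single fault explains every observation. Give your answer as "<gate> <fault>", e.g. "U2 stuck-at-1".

U2 stuck-at-0

Fault-free values for test 1 (P=0, Q=0, R=1, S=1): U0=0, U1=1, U2=1, U3=0, U4=1, giving Y=1. Observed 0.
Test 1: faults giving observed 0 are {U0 stuck-at-1, U1 stuck-at-0, U2 stuck-at-0, U3 stuck-at-1, U4 stuck-at-0}.
Test 2 (P=1, Q=1, R=1, S=0): fault-free U0=1, U1=0, U2=1, U3=1, U4=0 → 0; observed 1. Eliminates U0 stuck-at-1, U1 stuck-at-0, U3 stuck-at-1, U4 stuck-at-0.
Only U2 stuck-at-0 is consistent with every test.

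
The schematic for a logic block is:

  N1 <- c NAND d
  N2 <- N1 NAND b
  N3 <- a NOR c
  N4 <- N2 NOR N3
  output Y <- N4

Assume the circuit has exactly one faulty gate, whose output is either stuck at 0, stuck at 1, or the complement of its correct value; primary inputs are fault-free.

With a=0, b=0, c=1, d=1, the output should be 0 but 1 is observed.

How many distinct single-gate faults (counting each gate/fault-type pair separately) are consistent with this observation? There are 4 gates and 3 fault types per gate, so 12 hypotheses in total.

Fault-free: N1=0, N2=1, N3=0, N4=0 → 0. Observed 1.
  N1 stuck-at-0: output 0 ✗
  N1 stuck-at-1: output 0 ✗
  N1 inverted output: output 0 ✗
  N2 stuck-at-0: output 1 ✓
  N2 stuck-at-1: output 0 ✗
  N2 inverted output: output 1 ✓
  N3 stuck-at-0: output 0 ✗
  N3 stuck-at-1: output 0 ✗
  N3 inverted output: output 0 ✗
  N4 stuck-at-0: output 0 ✗
  N4 stuck-at-1: output 1 ✓
  N4 inverted output: output 1 ✓
Consistent faults: {N2 stuck-at-0, N2 inverted output, N4 stuck-at-1, N4 inverted output} — 4 in all.

4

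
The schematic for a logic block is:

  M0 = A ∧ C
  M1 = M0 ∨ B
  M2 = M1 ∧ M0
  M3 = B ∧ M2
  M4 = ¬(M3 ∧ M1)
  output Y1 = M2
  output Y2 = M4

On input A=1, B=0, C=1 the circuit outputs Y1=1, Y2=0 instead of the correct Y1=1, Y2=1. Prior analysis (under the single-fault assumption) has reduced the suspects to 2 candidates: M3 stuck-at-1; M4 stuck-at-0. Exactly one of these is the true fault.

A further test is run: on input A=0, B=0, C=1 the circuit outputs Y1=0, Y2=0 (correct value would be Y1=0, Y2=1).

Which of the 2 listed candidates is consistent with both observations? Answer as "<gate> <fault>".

M4 stuck-at-0

Evaluate each candidate on input A=0, B=0, C=1:
  M3 stuck-at-1: M0=0, M1=0, M2=0, M3=1 [stuck-at-1], M4=1 → Y1=0, Y2=1 — eliminated
  M4 stuck-at-0: M0=0, M1=0, M2=0, M3=0, M4=0 [stuck-at-0] → Y1=0, Y2=0 — matches
Only M4 stuck-at-0 reproduces the observed Y1=0, Y2=0.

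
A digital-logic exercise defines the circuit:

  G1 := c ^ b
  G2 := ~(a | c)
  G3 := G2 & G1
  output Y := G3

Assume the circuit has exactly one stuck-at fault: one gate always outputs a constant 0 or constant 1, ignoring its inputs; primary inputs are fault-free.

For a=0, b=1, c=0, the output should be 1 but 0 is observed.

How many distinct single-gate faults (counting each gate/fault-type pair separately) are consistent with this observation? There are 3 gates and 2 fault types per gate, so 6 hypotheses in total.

3

Fault-free: G1=1, G2=1, G3=1 → 1. Observed 0.
  G1 stuck-at-0: output 0 ✓
  G1 stuck-at-1: output 1 ✗
  G2 stuck-at-0: output 0 ✓
  G2 stuck-at-1: output 1 ✗
  G3 stuck-at-0: output 0 ✓
  G3 stuck-at-1: output 1 ✗
Consistent faults: {G1 stuck-at-0, G2 stuck-at-0, G3 stuck-at-0} — 3 in all.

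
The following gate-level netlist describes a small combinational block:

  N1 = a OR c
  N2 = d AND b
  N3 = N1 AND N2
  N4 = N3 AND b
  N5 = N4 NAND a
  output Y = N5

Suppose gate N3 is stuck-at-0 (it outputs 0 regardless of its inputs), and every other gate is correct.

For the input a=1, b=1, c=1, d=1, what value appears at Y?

1

Propagate with N3 forced: N1=1, N2=1, N3=0 [stuck-at-0], N4=0, N5=1.
So Y = 1. (Without the fault it would be 0.)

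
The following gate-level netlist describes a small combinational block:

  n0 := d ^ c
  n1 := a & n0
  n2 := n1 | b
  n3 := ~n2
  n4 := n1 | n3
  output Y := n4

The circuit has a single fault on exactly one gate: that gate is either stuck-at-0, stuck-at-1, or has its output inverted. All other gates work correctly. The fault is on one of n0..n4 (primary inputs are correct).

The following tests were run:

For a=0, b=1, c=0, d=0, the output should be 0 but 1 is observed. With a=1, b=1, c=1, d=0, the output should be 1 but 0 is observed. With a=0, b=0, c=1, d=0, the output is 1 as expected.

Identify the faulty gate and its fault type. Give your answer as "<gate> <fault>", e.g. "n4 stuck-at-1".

Fault-free values for test 1 (a=0, b=1, c=0, d=0): n0=0, n1=0, n2=1, n3=0, n4=0, giving Y=0. Observed 1.
Test 1: faults giving observed 1 are {n1 stuck-at-1, n1 inverted output, n2 stuck-at-0, n2 inverted output, n3 stuck-at-1, n3 inverted output, n4 stuck-at-1, n4 inverted output}.
Test 2 (a=1, b=1, c=1, d=0): fault-free n0=1, n1=1, n2=1, n3=0, n4=1 → 1; observed 0. Eliminates n1 stuck-at-1, n2 stuck-at-0, n2 inverted output, n3 stuck-at-1, n3 inverted output, n4 stuck-at-1.
Test 3 (a=0, b=0, c=1, d=0): fault-free n0=1, n1=0, n2=0, n3=1, n4=1 → 1; observed 1. Eliminates n4 inverted output.
Only n1 inverted output is consistent with every test.

n1 inverted output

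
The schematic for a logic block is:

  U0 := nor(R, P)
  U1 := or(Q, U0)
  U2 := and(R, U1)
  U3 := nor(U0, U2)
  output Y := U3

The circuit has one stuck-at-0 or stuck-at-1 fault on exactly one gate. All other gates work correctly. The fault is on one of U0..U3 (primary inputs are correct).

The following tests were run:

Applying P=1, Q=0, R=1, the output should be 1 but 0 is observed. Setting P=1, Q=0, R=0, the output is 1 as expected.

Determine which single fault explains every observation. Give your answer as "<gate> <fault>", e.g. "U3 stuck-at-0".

Fault-free values for test 1 (P=1, Q=0, R=1): U0=0, U1=0, U2=0, U3=1, giving Y=1. Observed 0.
Test 1: faults giving observed 0 are {U0 stuck-at-1, U1 stuck-at-1, U2 stuck-at-1, U3 stuck-at-0}.
Test 2 (P=1, Q=0, R=0): fault-free U0=0, U1=0, U2=0, U3=1 → 1; observed 1. Eliminates U0 stuck-at-1, U2 stuck-at-1, U3 stuck-at-0.
Only U1 stuck-at-1 is consistent with every test.

U1 stuck-at-1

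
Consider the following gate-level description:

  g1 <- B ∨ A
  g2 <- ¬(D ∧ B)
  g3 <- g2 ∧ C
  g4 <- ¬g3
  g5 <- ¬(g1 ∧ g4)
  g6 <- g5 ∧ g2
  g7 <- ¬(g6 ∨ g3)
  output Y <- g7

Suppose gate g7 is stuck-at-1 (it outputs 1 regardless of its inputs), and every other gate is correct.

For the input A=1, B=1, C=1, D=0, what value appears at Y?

1

Propagate with g7 forced: g1=1, g2=1, g3=1, g4=0, g5=1, g6=1, g7=1 [stuck-at-1].
So Y = 1. (Without the fault it would be 0.)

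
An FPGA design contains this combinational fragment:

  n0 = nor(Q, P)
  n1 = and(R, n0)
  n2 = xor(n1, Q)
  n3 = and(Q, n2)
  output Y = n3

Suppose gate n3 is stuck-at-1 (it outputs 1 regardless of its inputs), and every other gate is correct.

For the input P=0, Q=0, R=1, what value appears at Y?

1

Propagate with n3 forced: n0=1, n1=1, n2=1, n3=1 [stuck-at-1].
So Y = 1. (Without the fault it would be 0.)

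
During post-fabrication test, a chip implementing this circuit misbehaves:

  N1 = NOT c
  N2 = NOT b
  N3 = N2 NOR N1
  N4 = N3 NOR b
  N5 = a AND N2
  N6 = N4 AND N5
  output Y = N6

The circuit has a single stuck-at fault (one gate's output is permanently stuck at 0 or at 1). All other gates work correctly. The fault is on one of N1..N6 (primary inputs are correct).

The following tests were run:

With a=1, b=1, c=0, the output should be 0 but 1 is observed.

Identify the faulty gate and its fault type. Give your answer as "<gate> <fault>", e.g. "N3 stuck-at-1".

N6 stuck-at-1

Fault-free values for test 1 (a=1, b=1, c=0): N1=1, N2=0, N3=0, N4=0, N5=0, N6=0, giving Y=0. Observed 1.
Test 1: faults giving observed 1 are {N6 stuck-at-1}.
Only N6 stuck-at-1 is consistent with every test.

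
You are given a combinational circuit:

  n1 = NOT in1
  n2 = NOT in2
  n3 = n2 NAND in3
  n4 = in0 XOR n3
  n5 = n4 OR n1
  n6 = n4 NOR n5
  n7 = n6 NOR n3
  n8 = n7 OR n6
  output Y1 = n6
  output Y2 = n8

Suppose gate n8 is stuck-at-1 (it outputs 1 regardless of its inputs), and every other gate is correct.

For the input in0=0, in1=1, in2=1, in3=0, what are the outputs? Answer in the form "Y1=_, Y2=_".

Y1=0, Y2=1

Propagate with n8 forced: n1=0, n2=0, n3=1, n4=1, n5=1, n6=0, n7=0, n8=1 [stuck-at-1].
So the outputs are Y1=0, Y2=1. (Without the fault they would be Y1=0, Y2=0.)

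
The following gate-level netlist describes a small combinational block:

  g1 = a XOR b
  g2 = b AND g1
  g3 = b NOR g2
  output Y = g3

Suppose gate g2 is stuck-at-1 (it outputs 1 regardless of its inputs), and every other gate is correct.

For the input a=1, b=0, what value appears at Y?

0

Propagate with g2 forced: g1=1, g2=1 [stuck-at-1], g3=0.
So Y = 0. (Without the fault it would be 1.)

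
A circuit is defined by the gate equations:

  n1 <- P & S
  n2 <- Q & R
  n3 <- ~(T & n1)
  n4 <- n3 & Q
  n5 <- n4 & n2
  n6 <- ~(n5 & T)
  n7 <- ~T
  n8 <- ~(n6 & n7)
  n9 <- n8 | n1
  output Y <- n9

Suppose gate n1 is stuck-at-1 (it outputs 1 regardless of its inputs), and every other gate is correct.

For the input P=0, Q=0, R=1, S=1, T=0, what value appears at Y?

Propagate with n1 forced: n1=1 [stuck-at-1], n2=0, n3=1, n4=0, n5=0, n6=1, n7=1, n8=0, n9=1.
So Y = 1. (Without the fault it would be 0.)

1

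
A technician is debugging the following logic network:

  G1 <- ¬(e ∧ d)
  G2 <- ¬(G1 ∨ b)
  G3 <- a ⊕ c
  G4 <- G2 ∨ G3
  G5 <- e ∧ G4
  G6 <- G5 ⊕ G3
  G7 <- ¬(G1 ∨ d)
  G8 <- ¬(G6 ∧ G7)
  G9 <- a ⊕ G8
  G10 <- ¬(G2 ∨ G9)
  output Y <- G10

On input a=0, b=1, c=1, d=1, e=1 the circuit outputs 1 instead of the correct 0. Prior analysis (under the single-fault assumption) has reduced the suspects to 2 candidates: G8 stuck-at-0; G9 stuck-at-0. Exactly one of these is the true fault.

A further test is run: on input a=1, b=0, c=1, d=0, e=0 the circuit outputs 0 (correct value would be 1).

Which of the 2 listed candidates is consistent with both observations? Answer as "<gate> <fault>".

G8 stuck-at-0

Evaluate each candidate on input a=1, b=0, c=1, d=0, e=0:
  G8 stuck-at-0: G1=1, G2=0, G3=0, G4=0, G5=0, G6=0, G7=0, G8=0 [stuck-at-0], G9=1, G10=0 → 0 — matches
  G9 stuck-at-0: G1=1, G2=0, G3=0, G4=0, G5=0, G6=0, G7=0, G8=1, G9=0 [stuck-at-0], G10=1 → 1 — eliminated
Only G8 stuck-at-0 reproduces the observed 0.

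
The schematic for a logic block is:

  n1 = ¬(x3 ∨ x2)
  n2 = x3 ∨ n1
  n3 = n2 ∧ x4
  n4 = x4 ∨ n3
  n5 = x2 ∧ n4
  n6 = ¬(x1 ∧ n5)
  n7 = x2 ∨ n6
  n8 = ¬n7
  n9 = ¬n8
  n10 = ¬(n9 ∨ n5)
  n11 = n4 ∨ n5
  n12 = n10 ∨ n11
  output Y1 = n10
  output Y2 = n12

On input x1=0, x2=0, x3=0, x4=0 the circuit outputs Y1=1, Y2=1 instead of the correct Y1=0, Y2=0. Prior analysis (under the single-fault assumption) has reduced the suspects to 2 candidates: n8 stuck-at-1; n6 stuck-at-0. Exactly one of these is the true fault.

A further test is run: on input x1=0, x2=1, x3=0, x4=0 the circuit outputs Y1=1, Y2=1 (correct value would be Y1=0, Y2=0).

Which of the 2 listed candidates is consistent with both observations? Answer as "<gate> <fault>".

Evaluate each candidate on input x1=0, x2=1, x3=0, x4=0:
  n8 stuck-at-1: n1=0, n2=0, n3=0, n4=0, n5=0, n6=1, n7=1, n8=1 [stuck-at-1], n9=0, n10=1, n11=0, n12=1 → Y1=1, Y2=1 — matches
  n6 stuck-at-0: n1=0, n2=0, n3=0, n4=0, n5=0, n6=0 [stuck-at-0], n7=1, n8=0, n9=1, n10=0, n11=0, n12=0 → Y1=0, Y2=0 — eliminated
Only n8 stuck-at-1 reproduces the observed Y1=1, Y2=1.

n8 stuck-at-1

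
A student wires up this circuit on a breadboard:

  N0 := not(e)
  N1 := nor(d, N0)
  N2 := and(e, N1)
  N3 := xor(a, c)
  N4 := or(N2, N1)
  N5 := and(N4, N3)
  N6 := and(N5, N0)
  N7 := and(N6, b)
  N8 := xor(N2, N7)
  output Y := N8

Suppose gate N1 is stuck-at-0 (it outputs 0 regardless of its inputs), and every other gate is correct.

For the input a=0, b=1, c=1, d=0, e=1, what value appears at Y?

Propagate with N1 forced: N0=0, N1=0 [stuck-at-0], N2=0, N3=1, N4=0, N5=0, N6=0, N7=0, N8=0.
So Y = 0. (Without the fault it would be 1.)

0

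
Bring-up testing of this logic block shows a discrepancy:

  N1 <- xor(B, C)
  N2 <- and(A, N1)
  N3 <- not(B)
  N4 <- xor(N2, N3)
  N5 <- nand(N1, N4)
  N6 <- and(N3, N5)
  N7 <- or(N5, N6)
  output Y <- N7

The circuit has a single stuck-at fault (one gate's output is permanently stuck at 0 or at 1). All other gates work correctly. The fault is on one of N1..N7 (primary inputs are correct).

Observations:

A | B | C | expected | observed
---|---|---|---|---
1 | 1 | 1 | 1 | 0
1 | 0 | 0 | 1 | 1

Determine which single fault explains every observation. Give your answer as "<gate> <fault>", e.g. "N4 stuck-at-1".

Fault-free values for test 1 (A=1, B=1, C=1): N1=0, N2=0, N3=0, N4=0, N5=1, N6=0, N7=1, giving Y=1. Observed 0.
Test 1: faults giving observed 0 are {N1 stuck-at-1, N5 stuck-at-0, N7 stuck-at-0}.
Test 2 (A=1, B=0, C=0): fault-free N1=0, N2=0, N3=1, N4=1, N5=1, N6=1, N7=1 → 1; observed 1. Eliminates N5 stuck-at-0, N7 stuck-at-0.
Only N1 stuck-at-1 is consistent with every test.

N1 stuck-at-1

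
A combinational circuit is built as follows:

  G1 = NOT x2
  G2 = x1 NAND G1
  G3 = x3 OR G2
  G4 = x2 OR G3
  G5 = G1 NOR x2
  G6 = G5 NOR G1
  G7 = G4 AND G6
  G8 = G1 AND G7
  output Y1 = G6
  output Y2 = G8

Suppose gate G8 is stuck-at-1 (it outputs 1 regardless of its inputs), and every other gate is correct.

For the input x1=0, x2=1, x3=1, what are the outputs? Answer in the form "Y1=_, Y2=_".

Y1=1, Y2=1

Propagate with G8 forced: G1=0, G2=1, G3=1, G4=1, G5=0, G6=1, G7=1, G8=1 [stuck-at-1].
So the outputs are Y1=1, Y2=1. (Without the fault they would be Y1=1, Y2=0.)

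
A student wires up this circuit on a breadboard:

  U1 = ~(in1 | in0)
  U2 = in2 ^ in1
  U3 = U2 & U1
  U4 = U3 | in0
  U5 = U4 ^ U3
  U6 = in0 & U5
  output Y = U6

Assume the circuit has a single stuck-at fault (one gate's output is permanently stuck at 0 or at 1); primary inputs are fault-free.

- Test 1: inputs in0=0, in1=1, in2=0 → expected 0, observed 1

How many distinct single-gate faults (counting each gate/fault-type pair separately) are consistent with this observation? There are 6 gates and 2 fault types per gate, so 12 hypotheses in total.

1

Fault-free: U1=0, U2=1, U3=0, U4=0, U5=0, U6=0 → 0. Observed 1.
  U1 stuck-at-0: output 0 ✗
  U1 stuck-at-1: output 0 ✗
  U2 stuck-at-0: output 0 ✗
  U2 stuck-at-1: output 0 ✗
  U3 stuck-at-0: output 0 ✗
  U3 stuck-at-1: output 0 ✗
  U4 stuck-at-0: output 0 ✗
  U4 stuck-at-1: output 0 ✗
  U5 stuck-at-0: output 0 ✗
  U5 stuck-at-1: output 0 ✗
  U6 stuck-at-0: output 0 ✗
  U6 stuck-at-1: output 1 ✓
Consistent faults: {U6 stuck-at-1} — 1 in all.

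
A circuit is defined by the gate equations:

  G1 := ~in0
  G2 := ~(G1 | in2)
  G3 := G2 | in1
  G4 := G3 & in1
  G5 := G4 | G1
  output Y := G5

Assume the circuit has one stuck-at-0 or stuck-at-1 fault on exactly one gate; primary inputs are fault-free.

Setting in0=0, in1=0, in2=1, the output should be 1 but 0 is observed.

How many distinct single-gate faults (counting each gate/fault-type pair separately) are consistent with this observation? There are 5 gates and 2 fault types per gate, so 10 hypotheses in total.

2

Fault-free: G1=1, G2=0, G3=0, G4=0, G5=1 → 1. Observed 0.
  G1 stuck-at-0: output 0 ✓
  G1 stuck-at-1: output 1 ✗
  G2 stuck-at-0: output 1 ✗
  G2 stuck-at-1: output 1 ✗
  G3 stuck-at-0: output 1 ✗
  G3 stuck-at-1: output 1 ✗
  G4 stuck-at-0: output 1 ✗
  G4 stuck-at-1: output 1 ✗
  G5 stuck-at-0: output 0 ✓
  G5 stuck-at-1: output 1 ✗
Consistent faults: {G1 stuck-at-0, G5 stuck-at-0} — 2 in all.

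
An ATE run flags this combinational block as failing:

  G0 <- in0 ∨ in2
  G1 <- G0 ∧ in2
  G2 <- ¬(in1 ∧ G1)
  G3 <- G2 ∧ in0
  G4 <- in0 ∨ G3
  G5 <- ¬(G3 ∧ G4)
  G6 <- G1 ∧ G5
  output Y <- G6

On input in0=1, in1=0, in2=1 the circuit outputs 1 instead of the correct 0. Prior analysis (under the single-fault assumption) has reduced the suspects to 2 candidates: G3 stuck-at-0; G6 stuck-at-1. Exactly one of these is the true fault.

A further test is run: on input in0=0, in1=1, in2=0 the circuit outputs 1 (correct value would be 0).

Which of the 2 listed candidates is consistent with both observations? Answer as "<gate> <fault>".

G6 stuck-at-1

Evaluate each candidate on input in0=0, in1=1, in2=0:
  G3 stuck-at-0: G0=0, G1=0, G2=1, G3=0 [stuck-at-0], G4=0, G5=1, G6=0 → 0 — eliminated
  G6 stuck-at-1: G0=0, G1=0, G2=1, G3=0, G4=0, G5=1, G6=1 [stuck-at-1] → 1 — matches
Only G6 stuck-at-1 reproduces the observed 1.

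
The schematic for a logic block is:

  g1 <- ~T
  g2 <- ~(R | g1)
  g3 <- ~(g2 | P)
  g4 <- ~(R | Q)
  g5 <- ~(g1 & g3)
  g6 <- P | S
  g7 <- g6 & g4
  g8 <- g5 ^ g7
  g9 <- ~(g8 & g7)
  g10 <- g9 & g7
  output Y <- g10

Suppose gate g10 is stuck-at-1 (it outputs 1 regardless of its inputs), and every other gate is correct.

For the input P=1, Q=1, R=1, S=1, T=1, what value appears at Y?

1

Propagate with g10 forced: g1=0, g2=0, g3=0, g4=0, g5=1, g6=1, g7=0, g8=1, g9=1, g10=1 [stuck-at-1].
So Y = 1. (Without the fault it would be 0.)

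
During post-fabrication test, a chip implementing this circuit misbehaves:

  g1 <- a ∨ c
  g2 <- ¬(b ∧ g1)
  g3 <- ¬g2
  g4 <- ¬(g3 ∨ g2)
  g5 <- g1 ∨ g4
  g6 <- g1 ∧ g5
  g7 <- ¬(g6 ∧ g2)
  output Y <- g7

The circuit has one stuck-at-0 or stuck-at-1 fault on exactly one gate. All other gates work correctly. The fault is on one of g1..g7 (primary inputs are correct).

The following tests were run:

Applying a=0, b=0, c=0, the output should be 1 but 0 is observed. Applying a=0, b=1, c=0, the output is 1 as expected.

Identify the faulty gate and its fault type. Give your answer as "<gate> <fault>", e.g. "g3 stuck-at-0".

g1 stuck-at-1

Fault-free values for test 1 (a=0, b=0, c=0): g1=0, g2=1, g3=0, g4=0, g5=0, g6=0, g7=1, giving Y=1. Observed 0.
Test 1: faults giving observed 0 are {g1 stuck-at-1, g6 stuck-at-1, g7 stuck-at-0}.
Test 2 (a=0, b=1, c=0): fault-free g1=0, g2=1, g3=0, g4=0, g5=0, g6=0, g7=1 → 1; observed 1. Eliminates g6 stuck-at-1, g7 stuck-at-0.
Only g1 stuck-at-1 is consistent with every test.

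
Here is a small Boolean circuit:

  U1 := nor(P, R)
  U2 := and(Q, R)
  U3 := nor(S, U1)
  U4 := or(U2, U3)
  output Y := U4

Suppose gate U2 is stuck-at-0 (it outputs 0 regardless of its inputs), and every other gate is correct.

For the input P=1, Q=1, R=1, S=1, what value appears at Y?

Propagate with U2 forced: U1=0, U2=0 [stuck-at-0], U3=0, U4=0.
So Y = 0. (Without the fault it would be 1.)

0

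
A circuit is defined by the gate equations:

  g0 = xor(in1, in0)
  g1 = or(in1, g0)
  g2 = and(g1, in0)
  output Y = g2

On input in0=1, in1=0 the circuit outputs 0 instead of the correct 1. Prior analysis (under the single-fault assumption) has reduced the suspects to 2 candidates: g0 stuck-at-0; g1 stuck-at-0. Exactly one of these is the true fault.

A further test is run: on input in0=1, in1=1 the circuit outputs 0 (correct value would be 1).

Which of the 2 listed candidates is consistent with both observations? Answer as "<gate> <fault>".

g1 stuck-at-0

Evaluate each candidate on input in0=1, in1=1:
  g0 stuck-at-0: g0=0 [stuck-at-0], g1=1, g2=1 → 1 — eliminated
  g1 stuck-at-0: g0=0, g1=0 [stuck-at-0], g2=0 → 0 — matches
Only g1 stuck-at-0 reproduces the observed 0.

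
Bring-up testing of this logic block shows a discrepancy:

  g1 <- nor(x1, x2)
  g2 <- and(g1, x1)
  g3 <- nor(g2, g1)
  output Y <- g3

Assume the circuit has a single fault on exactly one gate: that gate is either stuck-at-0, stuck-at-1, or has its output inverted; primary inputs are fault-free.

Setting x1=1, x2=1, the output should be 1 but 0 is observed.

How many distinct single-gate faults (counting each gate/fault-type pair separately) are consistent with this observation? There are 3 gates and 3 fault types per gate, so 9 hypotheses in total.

6

Fault-free: g1=0, g2=0, g3=1 → 1. Observed 0.
  g1 stuck-at-0: output 1 ✗
  g1 stuck-at-1: output 0 ✓
  g1 inverted output: output 0 ✓
  g2 stuck-at-0: output 1 ✗
  g2 stuck-at-1: output 0 ✓
  g2 inverted output: output 0 ✓
  g3 stuck-at-0: output 0 ✓
  g3 stuck-at-1: output 1 ✗
  g3 inverted output: output 0 ✓
Consistent faults: {g1 stuck-at-1, g1 inverted output, g2 stuck-at-1, g2 inverted output, g3 stuck-at-0, g3 inverted output} — 6 in all.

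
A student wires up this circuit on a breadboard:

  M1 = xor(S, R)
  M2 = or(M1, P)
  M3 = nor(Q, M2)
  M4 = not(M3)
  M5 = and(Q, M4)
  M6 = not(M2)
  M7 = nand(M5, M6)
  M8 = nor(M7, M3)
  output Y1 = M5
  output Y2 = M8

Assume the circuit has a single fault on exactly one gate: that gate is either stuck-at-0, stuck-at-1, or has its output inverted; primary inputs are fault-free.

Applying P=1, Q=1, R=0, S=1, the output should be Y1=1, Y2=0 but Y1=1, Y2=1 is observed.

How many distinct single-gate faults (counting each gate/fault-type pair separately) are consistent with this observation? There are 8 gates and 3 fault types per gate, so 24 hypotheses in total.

Fault-free: M1=1, M2=1, M3=0, M4=1, M5=1, M6=0, M7=1, M8=0 → Y1=1, Y2=0. Observed Y1=1, Y2=1.
  M1: none of the 3 fault types match ✗
  M2: stuck-at-0, inverted output ✓; others ✗
  M3: none of the 3 fault types match ✗
  M4: none of the 3 fault types match ✗
  M5: none of the 3 fault types match ✗
  M6: stuck-at-1, inverted output ✓; others ✗
  M7: stuck-at-0, inverted output ✓; others ✗
  M8: stuck-at-1, inverted output ✓; others ✗
Consistent faults: {M2 stuck-at-0, M2 inverted output, M6 stuck-at-1, M6 inverted output, M7 stuck-at-0, M7 inverted output, M8 stuck-at-1, M8 inverted output} — 8 in all.

8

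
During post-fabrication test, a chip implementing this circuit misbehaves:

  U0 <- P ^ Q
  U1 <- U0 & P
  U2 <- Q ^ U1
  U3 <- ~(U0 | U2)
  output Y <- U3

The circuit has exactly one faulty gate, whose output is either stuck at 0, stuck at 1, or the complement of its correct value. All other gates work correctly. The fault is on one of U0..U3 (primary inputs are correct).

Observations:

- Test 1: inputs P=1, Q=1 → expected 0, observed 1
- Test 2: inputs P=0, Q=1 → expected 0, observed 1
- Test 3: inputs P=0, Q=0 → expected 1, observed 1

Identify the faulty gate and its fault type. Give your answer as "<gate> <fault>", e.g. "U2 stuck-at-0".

Fault-free values for test 1 (P=1, Q=1): U0=0, U1=0, U2=1, U3=0, giving Y=0. Observed 1.
Test 1: faults giving observed 1 are {U1 stuck-at-1, U1 inverted output, U2 stuck-at-0, U2 inverted output, U3 stuck-at-1, U3 inverted output}.
Test 2 (P=0, Q=1): fault-free U0=1, U1=0, U2=1, U3=0 → 0; observed 1. Eliminates U1 stuck-at-1, U1 inverted output, U2 stuck-at-0, U2 inverted output.
Test 3 (P=0, Q=0): fault-free U0=0, U1=0, U2=0, U3=1 → 1; observed 1. Eliminates U3 inverted output.
Only U3 stuck-at-1 is consistent with every test.

U3 stuck-at-1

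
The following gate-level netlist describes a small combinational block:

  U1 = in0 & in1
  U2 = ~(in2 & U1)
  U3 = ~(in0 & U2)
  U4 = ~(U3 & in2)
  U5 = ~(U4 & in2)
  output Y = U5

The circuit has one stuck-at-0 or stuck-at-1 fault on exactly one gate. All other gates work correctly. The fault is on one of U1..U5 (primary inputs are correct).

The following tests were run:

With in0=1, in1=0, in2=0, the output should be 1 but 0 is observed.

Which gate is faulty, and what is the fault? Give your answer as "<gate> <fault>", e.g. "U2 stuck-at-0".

U5 stuck-at-0

Fault-free values for test 1 (in0=1, in1=0, in2=0): U1=0, U2=1, U3=0, U4=1, U5=1, giving Y=1. Observed 0.
Test 1: faults giving observed 0 are {U5 stuck-at-0}.
Only U5 stuck-at-0 is consistent with every test.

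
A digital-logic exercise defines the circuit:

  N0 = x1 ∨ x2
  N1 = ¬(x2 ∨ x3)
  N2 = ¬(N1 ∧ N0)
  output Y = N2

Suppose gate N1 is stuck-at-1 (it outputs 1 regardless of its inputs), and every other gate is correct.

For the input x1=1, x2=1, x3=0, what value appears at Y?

Propagate with N1 forced: N0=1, N1=1 [stuck-at-1], N2=0.
So Y = 0. (Without the fault it would be 1.)

0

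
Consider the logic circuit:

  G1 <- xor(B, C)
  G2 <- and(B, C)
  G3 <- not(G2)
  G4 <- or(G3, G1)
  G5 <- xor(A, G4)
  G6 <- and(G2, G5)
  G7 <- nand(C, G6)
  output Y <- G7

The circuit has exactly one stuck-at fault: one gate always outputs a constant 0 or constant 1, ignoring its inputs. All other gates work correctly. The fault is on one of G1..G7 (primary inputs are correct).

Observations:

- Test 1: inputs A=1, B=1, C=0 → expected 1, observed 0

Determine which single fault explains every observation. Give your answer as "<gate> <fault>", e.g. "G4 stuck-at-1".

Fault-free values for test 1 (A=1, B=1, C=0): G1=1, G2=0, G3=1, G4=1, G5=0, G6=0, G7=1, giving Y=1. Observed 0.
Test 1: faults giving observed 0 are {G7 stuck-at-0}.
Only G7 stuck-at-0 is consistent with every test.

G7 stuck-at-0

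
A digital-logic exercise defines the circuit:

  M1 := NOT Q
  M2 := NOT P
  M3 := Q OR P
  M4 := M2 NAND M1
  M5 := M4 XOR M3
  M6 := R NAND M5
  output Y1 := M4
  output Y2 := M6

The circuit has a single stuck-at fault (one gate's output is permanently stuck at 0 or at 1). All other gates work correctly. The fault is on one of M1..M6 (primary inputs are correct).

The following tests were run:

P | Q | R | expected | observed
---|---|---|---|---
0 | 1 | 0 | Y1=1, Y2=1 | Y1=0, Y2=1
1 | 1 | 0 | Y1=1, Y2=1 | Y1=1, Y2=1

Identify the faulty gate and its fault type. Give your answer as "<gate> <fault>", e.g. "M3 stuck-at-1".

Fault-free values for test 1 (P=0, Q=1, R=0): M1=0, M2=1, M3=1, M4=1, M5=0, M6=1, giving Y1=1, Y2=1. Observed Y1=0, Y2=1.
Test 1: faults giving observed Y1=0, Y2=1 are {M1 stuck-at-1, M4 stuck-at-0}.
Test 2 (P=1, Q=1, R=0): fault-free M1=0, M2=0, M3=1, M4=1, M5=0, M6=1 → Y1=1, Y2=1; observed Y1=1, Y2=1. Eliminates M4 stuck-at-0.
Only M1 stuck-at-1 is consistent with every test.

M1 stuck-at-1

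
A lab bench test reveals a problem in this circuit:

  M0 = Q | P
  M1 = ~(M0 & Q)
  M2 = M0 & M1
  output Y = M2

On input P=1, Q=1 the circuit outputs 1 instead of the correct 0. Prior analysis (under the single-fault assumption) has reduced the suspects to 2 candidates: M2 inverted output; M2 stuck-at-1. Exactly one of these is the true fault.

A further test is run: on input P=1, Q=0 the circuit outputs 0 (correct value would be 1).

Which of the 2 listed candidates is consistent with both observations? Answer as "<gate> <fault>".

M2 inverted output

Evaluate each candidate on input P=1, Q=0:
  M2 inverted output: M0=1, M1=1, M2=0 [inverted output] → 0 — matches
  M2 stuck-at-1: M0=1, M1=1, M2=1 [stuck-at-1] → 1 — eliminated
Only M2 inverted output reproduces the observed 0.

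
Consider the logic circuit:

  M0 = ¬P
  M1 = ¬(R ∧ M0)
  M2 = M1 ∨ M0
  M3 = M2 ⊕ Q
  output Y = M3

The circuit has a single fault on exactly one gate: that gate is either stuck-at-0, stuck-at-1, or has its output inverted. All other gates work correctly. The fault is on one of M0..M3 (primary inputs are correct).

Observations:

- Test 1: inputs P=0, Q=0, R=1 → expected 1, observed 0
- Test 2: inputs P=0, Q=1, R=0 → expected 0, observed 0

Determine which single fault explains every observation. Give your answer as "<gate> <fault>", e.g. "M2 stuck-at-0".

Fault-free values for test 1 (P=0, Q=0, R=1): M0=1, M1=0, M2=1, M3=1, giving Y=1. Observed 0.
Test 1: faults giving observed 0 are {M2 stuck-at-0, M2 inverted output, M3 stuck-at-0, M3 inverted output}.
Test 2 (P=0, Q=1, R=0): fault-free M0=1, M1=1, M2=1, M3=0 → 0; observed 0. Eliminates M2 stuck-at-0, M2 inverted output, M3 inverted output.
Only M3 stuck-at-0 is consistent with every test.

M3 stuck-at-0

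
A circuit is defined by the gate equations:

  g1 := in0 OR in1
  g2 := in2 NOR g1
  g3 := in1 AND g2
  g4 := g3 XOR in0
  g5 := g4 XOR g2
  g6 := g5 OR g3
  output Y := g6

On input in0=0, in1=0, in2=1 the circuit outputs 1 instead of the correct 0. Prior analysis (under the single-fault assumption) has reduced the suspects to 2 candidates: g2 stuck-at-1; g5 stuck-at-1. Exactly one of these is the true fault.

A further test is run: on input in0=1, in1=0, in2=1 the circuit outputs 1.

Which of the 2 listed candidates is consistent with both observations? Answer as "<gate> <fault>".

g5 stuck-at-1

Evaluate each candidate on input in0=1, in1=0, in2=1:
  g2 stuck-at-1: g1=1, g2=1 [stuck-at-1], g3=0, g4=1, g5=0, g6=0 → 0 — eliminated
  g5 stuck-at-1: g1=1, g2=0, g3=0, g4=1, g5=1 [stuck-at-1], g6=1 → 1 — matches
Only g5 stuck-at-1 reproduces the observed 1.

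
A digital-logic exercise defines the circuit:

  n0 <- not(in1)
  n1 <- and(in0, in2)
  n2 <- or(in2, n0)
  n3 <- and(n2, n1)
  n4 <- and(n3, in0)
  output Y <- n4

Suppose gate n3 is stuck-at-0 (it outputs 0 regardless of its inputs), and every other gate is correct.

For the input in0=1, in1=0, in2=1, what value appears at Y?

0

Propagate with n3 forced: n0=1, n1=1, n2=1, n3=0 [stuck-at-0], n4=0.
So Y = 0. (Without the fault it would be 1.)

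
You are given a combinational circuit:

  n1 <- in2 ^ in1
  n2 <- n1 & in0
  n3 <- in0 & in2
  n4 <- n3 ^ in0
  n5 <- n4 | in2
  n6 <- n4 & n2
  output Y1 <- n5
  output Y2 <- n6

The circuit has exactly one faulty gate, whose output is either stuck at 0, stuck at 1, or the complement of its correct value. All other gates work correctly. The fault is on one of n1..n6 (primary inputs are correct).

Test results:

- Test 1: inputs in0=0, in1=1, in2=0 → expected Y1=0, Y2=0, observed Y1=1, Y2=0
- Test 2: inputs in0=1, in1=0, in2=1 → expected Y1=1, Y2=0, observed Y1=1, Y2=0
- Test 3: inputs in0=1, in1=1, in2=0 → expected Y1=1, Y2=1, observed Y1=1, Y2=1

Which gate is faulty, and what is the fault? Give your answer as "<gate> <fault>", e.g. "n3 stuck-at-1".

n5 stuck-at-1

Fault-free values for test 1 (in0=0, in1=1, in2=0): n1=1, n2=0, n3=0, n4=0, n5=0, n6=0, giving Y1=0, Y2=0. Observed Y1=1, Y2=0.
Test 1: faults giving observed Y1=1, Y2=0 are {n3 stuck-at-1, n3 inverted output, n4 stuck-at-1, n4 inverted output, n5 stuck-at-1, n5 inverted output}.
Test 2 (in0=1, in1=0, in2=1): fault-free n1=1, n2=1, n3=1, n4=0, n5=1, n6=0 → Y1=1, Y2=0; observed Y1=1, Y2=0. Eliminates n3 inverted output, n4 stuck-at-1, n4 inverted output, n5 inverted output.
Test 3 (in0=1, in1=1, in2=0): fault-free n1=1, n2=1, n3=0, n4=1, n5=1, n6=1 → Y1=1, Y2=1; observed Y1=1, Y2=1. Eliminates n3 stuck-at-1.
Only n5 stuck-at-1 is consistent with every test.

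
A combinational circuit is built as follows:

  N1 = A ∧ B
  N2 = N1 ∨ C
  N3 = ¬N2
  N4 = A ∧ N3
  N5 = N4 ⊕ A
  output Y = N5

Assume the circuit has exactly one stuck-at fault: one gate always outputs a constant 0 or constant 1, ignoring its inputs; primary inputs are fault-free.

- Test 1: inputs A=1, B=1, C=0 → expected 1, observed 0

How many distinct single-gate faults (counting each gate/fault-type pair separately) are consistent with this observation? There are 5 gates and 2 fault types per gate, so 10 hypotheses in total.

Fault-free: N1=1, N2=1, N3=0, N4=0, N5=1 → 1. Observed 0.
  N1 stuck-at-0: output 0 ✓
  N1 stuck-at-1: output 1 ✗
  N2 stuck-at-0: output 0 ✓
  N2 stuck-at-1: output 1 ✗
  N3 stuck-at-0: output 1 ✗
  N3 stuck-at-1: output 0 ✓
  N4 stuck-at-0: output 1 ✗
  N4 stuck-at-1: output 0 ✓
  N5 stuck-at-0: output 0 ✓
  N5 stuck-at-1: output 1 ✗
Consistent faults: {N1 stuck-at-0, N2 stuck-at-0, N3 stuck-at-1, N4 stuck-at-1, N5 stuck-at-0} — 5 in all.

5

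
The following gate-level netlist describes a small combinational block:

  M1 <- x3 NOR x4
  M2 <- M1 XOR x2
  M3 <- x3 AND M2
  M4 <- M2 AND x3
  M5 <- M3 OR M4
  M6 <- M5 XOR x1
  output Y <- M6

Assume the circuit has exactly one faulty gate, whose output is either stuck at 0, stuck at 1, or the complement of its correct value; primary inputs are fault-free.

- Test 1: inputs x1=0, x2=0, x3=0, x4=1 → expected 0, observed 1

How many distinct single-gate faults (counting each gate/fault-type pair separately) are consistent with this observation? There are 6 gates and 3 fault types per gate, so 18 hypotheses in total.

8

Fault-free: M1=0, M2=0, M3=0, M4=0, M5=0, M6=0 → 0. Observed 1.
  M1: none of the 3 fault types match ✗
  M2: none of the 3 fault types match ✗
  M3: stuck-at-1, inverted output ✓; others ✗
  M4: stuck-at-1, inverted output ✓; others ✗
  M5: stuck-at-1, inverted output ✓; others ✗
  M6: stuck-at-1, inverted output ✓; others ✗
Consistent faults: {M3 stuck-at-1, M3 inverted output, M4 stuck-at-1, M4 inverted output, M5 stuck-at-1, M5 inverted output, M6 stuck-at-1, M6 inverted output} — 8 in all.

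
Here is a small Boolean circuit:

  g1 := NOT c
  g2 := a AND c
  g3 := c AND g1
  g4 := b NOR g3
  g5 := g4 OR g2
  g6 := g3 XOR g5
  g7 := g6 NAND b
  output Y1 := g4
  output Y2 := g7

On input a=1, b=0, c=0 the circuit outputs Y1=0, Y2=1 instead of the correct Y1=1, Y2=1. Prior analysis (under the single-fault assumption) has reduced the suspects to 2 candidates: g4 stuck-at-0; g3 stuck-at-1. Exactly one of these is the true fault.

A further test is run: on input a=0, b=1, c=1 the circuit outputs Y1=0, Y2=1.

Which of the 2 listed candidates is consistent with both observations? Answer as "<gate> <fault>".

g4 stuck-at-0

Evaluate each candidate on input a=0, b=1, c=1:
  g4 stuck-at-0: g1=0, g2=0, g3=0, g4=0 [stuck-at-0], g5=0, g6=0, g7=1 → Y1=0, Y2=1 — matches
  g3 stuck-at-1: g1=0, g2=0, g3=1 [stuck-at-1], g4=0, g5=0, g6=1, g7=0 → Y1=0, Y2=0 — eliminated
Only g4 stuck-at-0 reproduces the observed Y1=0, Y2=1.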